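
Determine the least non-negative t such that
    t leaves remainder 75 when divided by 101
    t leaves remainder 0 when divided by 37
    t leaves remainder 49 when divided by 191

From t ≡ 75 (mod 101) write t = 75 + 101s. Substituting into t ≡ 0 (mod 37) gives 101s ≡ 36 (mod 37), and since 27⁻¹ ≡ 11 (mod 37), s ≡ 26. Hence t ≡ 75 + 101·26 = 2701 (mod 3737).
From t ≡ 2701 (mod 3737) write t = 2701 + 3737s. Substituting into t ≡ 49 (mod 191) gives 3737s ≡ 22 (mod 191), and since 108⁻¹ ≡ 23 (mod 191), s ≡ 124. Hence t ≡ 2701 + 3737·124 = 466089 (mod 713767).

466089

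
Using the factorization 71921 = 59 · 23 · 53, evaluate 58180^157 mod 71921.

53993

Mod 59: 58180 ≡ 6; by Fermat, exponent reduces to 157 mod 58 = 41; 6^41 ≡ 8 (mod 59).
Mod 23: 58180 ≡ 13; by Fermat, exponent reduces to 157 mod 22 = 3; 13^3 ≡ 12 (mod 23).
Mod 53: 58180 ≡ 39; by Fermat, exponent reduces to 157 mod 52 = 1; 39^1 ≡ 39 (mod 53).
Combine by CRT: x ≡ 8 (mod 59), x ≡ 12 (mod 23), x ≡ 39 (mod 53) ⇒ x ≡ 53993 (mod 71921).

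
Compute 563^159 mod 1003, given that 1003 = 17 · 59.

978

Mod 17: 563 ≡ 2; by Fermat, exponent reduces to 159 mod 16 = 15; 2^15 ≡ 9 (mod 17).
Mod 59: 563 ≡ 32; by Fermat, exponent reduces to 159 mod 58 = 43; 32^43 ≡ 34 (mod 59).
Combine by CRT: x ≡ 9 (mod 17), x ≡ 34 (mod 59) ⇒ x ≡ 978 (mod 1003).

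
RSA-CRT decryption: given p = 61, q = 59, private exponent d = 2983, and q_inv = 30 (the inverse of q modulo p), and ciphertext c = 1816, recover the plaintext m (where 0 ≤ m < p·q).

d_p = d mod (p−1) = 2983 mod 60 = 43; d_q = d mod (q−1) = 25.
m₁ = c^(d_p) mod p: c ≡ 47 (mod 61), and 47^43 mod 61 = 47.
m₂ = c^(d_q) mod q: c ≡ 46 (mod 59), and 46^25 mod 59 = 12.
h = q_inv·(m₁ − m₂) mod p = 30·(47 − 12) mod 61 = 13.
m = m₂ + h·q = 12 + 13·59 = 779.

779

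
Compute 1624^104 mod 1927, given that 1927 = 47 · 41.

674

Mod 47: 1624 ≡ 26; by Fermat, exponent reduces to 104 mod 46 = 12; 26^12 ≡ 16 (mod 47).
Mod 41: 1624 ≡ 25; by Fermat, exponent reduces to 104 mod 40 = 24; 25^24 ≡ 18 (mod 41).
Combine by CRT: x ≡ 16 (mod 47), x ≡ 18 (mod 41) ⇒ x ≡ 674 (mod 1927).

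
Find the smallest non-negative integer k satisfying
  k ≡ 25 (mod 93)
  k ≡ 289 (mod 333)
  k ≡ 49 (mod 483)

gcd(93, 333) = 3 and 3 | (289 − 25), so the pair is consistent; merging gives k ≡ 955 (mod 10323), where 10323 = lcm(93, 333).
gcd(10323, 483) = 3 and 3 | (49 − 955), so the pair is consistent; merging gives k ≡ 558397 (mod 1662003), where 1662003 = lcm(10323, 483).
The solution is unique modulo lcm(93, 333, 483) = 1662003.

558397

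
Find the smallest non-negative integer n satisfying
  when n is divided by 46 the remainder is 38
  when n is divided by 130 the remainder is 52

Combine the congruences pairwise.
gcd(46, 130) = 2 and 2 | (52 − 38), so the pair is consistent; merging gives n ≡ 2522 (mod 2990), where 2990 = lcm(46, 130).
The solution is unique modulo lcm(46, 130) = 2990.

2522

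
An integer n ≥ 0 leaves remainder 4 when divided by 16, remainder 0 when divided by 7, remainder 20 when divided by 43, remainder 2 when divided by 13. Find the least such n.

The moduli are pairwise coprime; M = 16·7·43·13 = 62608.
M/16 = 3913; 3913 ≡ 9 (mod 16); 9·9 ≡ 1, so inverse 9.
M/7 = 8944; 8944 ≡ 5 (mod 7); 5·3 ≡ 1, so inverse 3.
M/43 = 1456; 1456 ≡ 37 (mod 43); 37·7 ≡ 1, so inverse 7.
M/13 = 4816; 4816 ≡ 6 (mod 13); 6·11 ≡ 1, so inverse 11.
n ≡ 4·3913·9 + 0·8944·3 + 20·1456·7 + 2·4816·11 = 450660.
450660 mod 62608 = 12404.

12404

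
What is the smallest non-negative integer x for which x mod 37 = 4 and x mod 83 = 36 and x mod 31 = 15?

Combine the congruences pairwise.
From x ≡ 4 (mod 37) write x = 4 + 37t. Substituting into x ≡ 36 (mod 83) gives 37t ≡ 32 (mod 83), and since 37⁻¹ ≡ 9 (mod 83), t ≡ 39. Hence x ≡ 4 + 37·39 = 1447 (mod 3071).
From x ≡ 1447 (mod 3071) write x = 1447 + 3071t. Substituting into x ≡ 15 (mod 31) gives 3071t ≡ 25 (mod 31), and since 2⁻¹ ≡ 16 (mod 31), t ≡ 28. Hence x ≡ 1447 + 3071·28 = 87435 (mod 95201).

87435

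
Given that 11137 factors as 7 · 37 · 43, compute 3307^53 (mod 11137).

7355

Mod 7: 3307 ≡ 3; by Fermat, exponent reduces to 53 mod 6 = 5; 3^5 ≡ 5 (mod 7).
Mod 37: 3307 ≡ 14; by Fermat, exponent reduces to 53 mod 36 = 17; 14^17 ≡ 29 (mod 37).
Mod 43: 3307 ≡ 39; by Fermat, exponent reduces to 53 mod 42 = 11; 39^11 ≡ 2 (mod 43).
Combine by CRT: x ≡ 5 (mod 7), x ≡ 29 (mod 37), x ≡ 2 (mod 43) ⇒ x ≡ 7355 (mod 11137).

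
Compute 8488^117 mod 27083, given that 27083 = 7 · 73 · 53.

Mod 7: 8488 ≡ 4; by Fermat, exponent reduces to 117 mod 6 = 3; 4^3 ≡ 1 (mod 7).
Mod 73: 8488 ≡ 20; by Fermat, exponent reduces to 117 mod 72 = 45; 20^45 ≡ 63 (mod 73).
Mod 53: 8488 ≡ 8; by Fermat, exponent reduces to 117 mod 52 = 13; 8^13 ≡ 23 (mod 53).
Combine by CRT: x ≡ 1 (mod 7), x ≡ 63 (mod 73), x ≡ 23 (mod 53) ⇒ x ≡ 27000 (mod 27083).

27000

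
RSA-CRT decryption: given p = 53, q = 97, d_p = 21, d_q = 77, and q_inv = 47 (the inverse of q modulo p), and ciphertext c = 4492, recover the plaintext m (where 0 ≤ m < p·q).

m₁ = c^(d_p) mod p: c ≡ 40 (mod 53), and 40^21 mod 53 = 17.
m₂ = c^(d_q) mod q: c ≡ 30 (mod 97), and 30^77 mod 97 = 77.
h = q_inv·(m₁ − m₂) mod p = 47·(17 − 77) mod 53 = 42.
m = m₂ + h·q = 77 + 42·97 = 4151.

4151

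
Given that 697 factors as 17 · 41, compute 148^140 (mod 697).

616

Mod 17: 148 ≡ 12; by Fermat, exponent reduces to 140 mod 16 = 12; 12^12 ≡ 4 (mod 17).
Mod 41: 148 ≡ 25; by Fermat, exponent reduces to 140 mod 40 = 20; 25^20 ≡ 1 (mod 41).
Combine by CRT: x ≡ 4 (mod 17), x ≡ 1 (mod 41) ⇒ x ≡ 616 (mod 697).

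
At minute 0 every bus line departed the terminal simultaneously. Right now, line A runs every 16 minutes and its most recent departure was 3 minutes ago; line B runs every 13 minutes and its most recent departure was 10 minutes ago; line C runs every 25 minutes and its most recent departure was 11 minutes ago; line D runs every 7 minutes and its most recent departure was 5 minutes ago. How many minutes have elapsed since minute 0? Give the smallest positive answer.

From t ≡ 3 (mod 16) write t = 3 + 16s. Substituting into t ≡ 10 (mod 13) gives 16s ≡ 7 (mod 13), and since 3⁻¹ ≡ 9 (mod 13), s ≡ 11. Hence t ≡ 3 + 16·11 = 179 (mod 208).
From t ≡ 179 (mod 208) write t = 179 + 208s. Substituting into t ≡ 11 (mod 25) gives 208s ≡ 7 (mod 25), and since 8⁻¹ ≡ 22 (mod 25), s ≡ 4. Hence t ≡ 179 + 208·4 = 1011 (mod 5200).
From t ≡ 1011 (mod 5200) write t = 1011 + 5200s. Substituting into t ≡ 5 (mod 7) gives 5200s ≡ 2 (mod 7), and since 6⁻¹ ≡ 6 (mod 7), s ≡ 5. Hence t ≡ 1011 + 5200·5 = 27011 (mod 36400).

27011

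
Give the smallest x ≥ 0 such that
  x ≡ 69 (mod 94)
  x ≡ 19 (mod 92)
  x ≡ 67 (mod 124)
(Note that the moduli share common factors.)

66903

Combine the congruences pairwise.
gcd(94, 92) = 2 and 2 | (19 − 69), so the pair is consistent; merging gives x ≡ 2043 (mod 4324), where 4324 = lcm(94, 92).
gcd(4324, 124) = 4 and 4 | (67 − 2043), so the pair is consistent; merging gives x ≡ 66903 (mod 134044), where 134044 = lcm(4324, 124).
The solution is unique modulo lcm(94, 92, 124) = 134044.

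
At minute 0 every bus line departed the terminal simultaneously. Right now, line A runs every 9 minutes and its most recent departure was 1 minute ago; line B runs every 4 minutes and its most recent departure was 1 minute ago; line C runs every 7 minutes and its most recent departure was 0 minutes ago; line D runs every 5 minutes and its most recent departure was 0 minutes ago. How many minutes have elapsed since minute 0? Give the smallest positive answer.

1225

Combine the congruences pairwise.
From t ≡ 1 (mod 9) write t = 1 + 9s. Substituting into t ≡ 1 (mod 4) gives 9s ≡ 0 (mod 4), and since 1⁻¹ ≡ 1 (mod 4), s ≡ 0. Hence t ≡ 1 + 9·0 = 1 (mod 36).
From t ≡ 1 (mod 36) write t = 1 + 36s. Substituting into t ≡ 0 (mod 7) gives 36s ≡ 6 (mod 7), and since 1⁻¹ ≡ 1 (mod 7), s ≡ 6. Hence t ≡ 1 + 36·6 = 217 (mod 252).
From t ≡ 217 (mod 252) write t = 217 + 252s. Substituting into t ≡ 0 (mod 5) gives 252s ≡ 3 (mod 5), and since 2⁻¹ ≡ 3 (mod 5), s ≡ 4. Hence t ≡ 217 + 252·4 = 1225 (mod 1260).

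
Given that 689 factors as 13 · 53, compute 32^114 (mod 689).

Mod 13: 32 ≡ 6; by Fermat, exponent reduces to 114 mod 12 = 6; 6^6 ≡ 12 (mod 13).
Mod 53: 32 ≡ 32; by Fermat, exponent reduces to 114 mod 52 = 10; 32^10 ≡ 40 (mod 53).
Combine by CRT: x ≡ 12 (mod 13), x ≡ 40 (mod 53) ⇒ x ≡ 623 (mod 689).

623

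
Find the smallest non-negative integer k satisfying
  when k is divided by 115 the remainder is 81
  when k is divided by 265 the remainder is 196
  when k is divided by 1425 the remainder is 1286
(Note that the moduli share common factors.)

1292336

gcd(115, 265) = 5 and 5 | (196 − 81), so the pair is consistent; merging gives k ≡ 196 (mod 6095), where 6095 = lcm(115, 265).
gcd(6095, 1425) = 5 and 5 | (1286 − 196), so the pair is consistent; merging gives k ≡ 1292336 (mod 1737075), where 1737075 = lcm(6095, 1425).
The solution is unique modulo lcm(115, 265, 1425) = 1737075.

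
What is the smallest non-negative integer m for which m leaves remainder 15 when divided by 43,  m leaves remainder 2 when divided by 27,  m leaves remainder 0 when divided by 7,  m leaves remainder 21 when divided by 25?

120071

From m ≡ 15 (mod 43) write m = 15 + 43t. Substituting into m ≡ 2 (mod 27) gives 43t ≡ 14 (mod 27), and since 16⁻¹ ≡ 22 (mod 27), t ≡ 11. Hence m ≡ 15 + 43·11 = 488 (mod 1161).
From m ≡ 488 (mod 1161) write m = 488 + 1161t. Substituting into m ≡ 0 (mod 7) gives 1161t ≡ 2 (mod 7), and since 6⁻¹ ≡ 6 (mod 7), t ≡ 5. Hence m ≡ 488 + 1161·5 = 6293 (mod 8127).
From m ≡ 6293 (mod 8127) write m = 6293 + 8127t. Substituting into m ≡ 21 (mod 25) gives 8127t ≡ 3 (mod 25), and since 2⁻¹ ≡ 13 (mod 25), t ≡ 14. Hence m ≡ 6293 + 8127·14 = 120071 (mod 203175).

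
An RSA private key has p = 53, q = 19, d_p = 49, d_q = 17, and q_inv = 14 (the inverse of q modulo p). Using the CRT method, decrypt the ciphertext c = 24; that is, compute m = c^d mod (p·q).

365

m₁ = c^(d_p) mod p: c ≡ 24 (mod 53), and 24^49 mod 53 = 47.
m₂ = c^(d_q) mod q: c ≡ 5 (mod 19), and 5^17 mod 19 = 4.
h = q_inv·(m₁ − m₂) mod p = 14·(47 − 4) mod 53 = 19.
m = m₂ + h·q = 4 + 19·19 = 365.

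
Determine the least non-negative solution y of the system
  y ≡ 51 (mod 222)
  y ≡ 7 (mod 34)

Combine the congruences pairwise.
gcd(222, 34) = 2 and 2 | (7 − 51), so the pair is consistent; merging gives y ≡ 1605 (mod 3774), where 3774 = lcm(222, 34).
The solution is unique modulo lcm(222, 34) = 3774.

1605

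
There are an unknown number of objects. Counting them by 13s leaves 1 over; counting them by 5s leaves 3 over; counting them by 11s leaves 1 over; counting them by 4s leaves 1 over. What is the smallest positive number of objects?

From N ≡ 1 (mod 13) write N = 1 + 13t. Substituting into N ≡ 3 (mod 5) gives 13t ≡ 2 (mod 5), and since 3⁻¹ ≡ 2 (mod 5), t ≡ 4. Hence N ≡ 1 + 13·4 = 53 (mod 65).
From N ≡ 53 (mod 65) write N = 53 + 65t. Substituting into N ≡ 1 (mod 11) gives 65t ≡ 3 (mod 11), and since 10⁻¹ ≡ 10 (mod 11), t ≡ 8. Hence N ≡ 53 + 65·8 = 573 (mod 715).
From N ≡ 573 (mod 715) write N = 573 + 715t. Substituting into N ≡ 1 (mod 4) gives 715t ≡ 0 (mod 4), and since 3⁻¹ ≡ 3 (mod 4), t ≡ 0. Hence N ≡ 573 + 715·0 = 573 (mod 2860).

573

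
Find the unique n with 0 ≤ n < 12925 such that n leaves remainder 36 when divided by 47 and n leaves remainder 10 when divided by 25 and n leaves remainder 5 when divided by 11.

The moduli are pairwise coprime; M = 47·25·11 = 12925.
M/47 = 275; 275 ≡ 40 (mod 47); 40·20 ≡ 1, so inverse 20.
M/25 = 517; 517 ≡ 17 (mod 25); 17·3 ≡ 1, so inverse 3.
M/11 = 1175; 1175 ≡ 9 (mod 11); 9·5 ≡ 1, so inverse 5.
n ≡ 36·275·20 + 10·517·3 + 5·1175·5 = 242885.
242885 mod 12925 = 10235.

10235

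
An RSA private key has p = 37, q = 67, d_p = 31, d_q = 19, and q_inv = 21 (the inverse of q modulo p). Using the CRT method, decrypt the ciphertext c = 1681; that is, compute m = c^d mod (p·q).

m₁ = c^(d_p) mod p: c ≡ 16 (mod 37), and 16^31 mod 37 = 9.
m₂ = c^(d_q) mod q: c ≡ 6 (mod 67), and 6^19 mod 67 = 65.
h = q_inv·(m₁ − m₂) mod p = 21·(9 − 65) mod 37 = 8.
m = m₂ + h·q = 65 + 8·67 = 601.

601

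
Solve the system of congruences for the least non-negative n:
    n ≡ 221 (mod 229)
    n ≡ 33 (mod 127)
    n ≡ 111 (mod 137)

The moduli are pairwise coprime; M = 229·127·137 = 3984371.
M/229 = 17399; 17399 ≡ 224 (mod 229); 224·183 ≡ 1, so inverse 183.
M/127 = 31373; 31373 ≡ 4 (mod 127); 4·32 ≡ 1, so inverse 32.
M/137 = 29083; 29083 ≡ 39 (mod 137); 39·130 ≡ 1, so inverse 130.
n ≡ 221·17399·183 + 33·31373·32 + 111·29083·130 = 1156465335.
1156465335 mod 3984371 = 997745.

997745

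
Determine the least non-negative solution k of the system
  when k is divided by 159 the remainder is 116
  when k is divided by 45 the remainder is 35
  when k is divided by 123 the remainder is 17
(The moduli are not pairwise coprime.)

89315

gcd(159, 45) = 3 and 3 | (35 − 116), so the pair is consistent; merging gives k ≡ 1070 (mod 2385), where 2385 = lcm(159, 45).
gcd(2385, 123) = 3 and 3 | (17 − 1070), so the pair is consistent; merging gives k ≡ 89315 (mod 97785), where 97785 = lcm(2385, 123).
The solution is unique modulo lcm(159, 45, 123) = 97785.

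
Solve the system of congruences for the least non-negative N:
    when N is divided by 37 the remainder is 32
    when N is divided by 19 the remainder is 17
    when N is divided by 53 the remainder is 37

The moduli are pairwise coprime; M = 37·19·53 = 37259.
M/37 = 1007; 1007 ≡ 8 (mod 37); 8·14 ≡ 1, so inverse 14.
M/19 = 1961; 1961 ≡ 4 (mod 19); 4·5 ≡ 1, so inverse 5.
M/53 = 703; 703 ≡ 14 (mod 53); 14·19 ≡ 1, so inverse 19.
N ≡ 32·1007·14 + 17·1961·5 + 37·703·19 = 1112030.
1112030 mod 37259 = 31519.

31519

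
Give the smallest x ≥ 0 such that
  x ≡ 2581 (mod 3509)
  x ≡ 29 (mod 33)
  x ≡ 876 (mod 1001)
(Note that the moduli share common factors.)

830705

gcd(3509, 33) = 11 and 11 | (29 − 2581), so the pair is consistent; merging gives x ≡ 9599 (mod 10527), where 10527 = lcm(3509, 33).
gcd(10527, 1001) = 11 and 11 | (876 − 9599), so the pair is consistent; merging gives x ≡ 830705 (mod 957957), where 957957 = lcm(10527, 1001).
The solution is unique modulo lcm(3509, 33, 1001) = 957957.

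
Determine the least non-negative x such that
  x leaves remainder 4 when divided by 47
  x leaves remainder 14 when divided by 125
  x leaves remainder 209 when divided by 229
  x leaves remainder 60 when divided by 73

28521014

From x ≡ 4 (mod 47) write x = 4 + 47t. Substituting into x ≡ 14 (mod 125) gives 47t ≡ 10 (mod 125), and since 47⁻¹ ≡ 8 (mod 125), t ≡ 80. Hence x ≡ 4 + 47·80 = 3764 (mod 5875).
From x ≡ 3764 (mod 5875) write x = 3764 + 5875t. Substituting into x ≡ 209 (mod 229) gives 5875t ≡ 109 (mod 229), and since 150⁻¹ ≡ 200 (mod 229), t ≡ 45. Hence x ≡ 3764 + 5875·45 = 268139 (mod 1345375).
From x ≡ 268139 (mod 1345375) write x = 268139 + 1345375t. Substituting into x ≡ 60 (mod 73) gives 1345375t ≡ 50 (mod 73), and since 58⁻¹ ≡ 34 (mod 73), t ≡ 21. Hence x ≡ 268139 + 1345375·21 = 28521014 (mod 98212375).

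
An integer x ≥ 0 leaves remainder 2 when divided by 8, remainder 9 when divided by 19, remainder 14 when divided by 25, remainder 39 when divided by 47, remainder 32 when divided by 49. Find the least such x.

The moduli are pairwise coprime; N = 8·19·25·47·49 = 8751400.
N/8 = 1093925; 1093925 ≡ 5 (mod 8); 5·5 ≡ 1, so inverse 5.
N/19 = 460600; 460600 ≡ 2 (mod 19); 2·10 ≡ 1, so inverse 10.
N/25 = 350056; 350056 ≡ 6 (mod 25); 6·21 ≡ 1, so inverse 21.
N/47 = 186200; 186200 ≡ 33 (mod 47); 33·10 ≡ 1, so inverse 10.
N/49 = 178600; 178600 ≡ 44 (mod 49); 44·39 ≡ 1, so inverse 39.
x ≡ 2·1093925·5 + 9·460600·10 + 14·350056·21 + 39·186200·10 + 32·178600·39 = 450820514.
450820514 mod 8751400 = 4499114.

4499114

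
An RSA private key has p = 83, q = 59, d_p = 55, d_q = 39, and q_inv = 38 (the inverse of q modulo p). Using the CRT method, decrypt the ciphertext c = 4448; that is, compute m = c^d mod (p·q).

4339

m₁ = c^(d_p) mod p: c ≡ 49 (mod 83), and 49^55 mod 83 = 23.
m₂ = c^(d_q) mod q: c ≡ 23 (mod 59), and 23^39 mod 59 = 32.
h = q_inv·(m₁ − m₂) mod p = 38·(23 − 32) mod 83 = 73.
m = m₂ + h·q = 32 + 73·59 = 4339.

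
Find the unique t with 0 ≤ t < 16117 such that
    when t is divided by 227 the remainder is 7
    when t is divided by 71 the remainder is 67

From t ≡ 7 (mod 227) write t = 7 + 227s. Substituting into t ≡ 67 (mod 71) gives 227s ≡ 60 (mod 71), and since 14⁻¹ ≡ 66 (mod 71), s ≡ 55. Hence t ≡ 7 + 227·55 = 12492 (mod 16117).

12492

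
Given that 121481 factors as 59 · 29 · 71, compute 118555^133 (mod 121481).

Mod 59: 118555 ≡ 24; by Fermat, exponent reduces to 133 mod 58 = 17; 24^17 ≡ 55 (mod 59).
Mod 29: 118555 ≡ 3; by Fermat, exponent reduces to 133 mod 28 = 21; 3^21 ≡ 17 (mod 29).
Mod 71: 118555 ≡ 56; by Fermat, exponent reduces to 133 mod 70 = 63; 56^63 ≡ 14 (mod 71).
Combine by CRT: x ≡ 55 (mod 59), x ≡ 17 (mod 29), x ≡ 14 (mod 71) ⇒ x ≡ 119294 (mod 121481).

119294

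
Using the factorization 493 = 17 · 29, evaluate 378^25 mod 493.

378

Mod 17: 378 ≡ 4; by Fermat, exponent reduces to 25 mod 16 = 9; 4^9 ≡ 4 (mod 17).
Mod 29: 378 ≡ 1; 1^25 ≡ 1 (mod 29).
Combine by CRT: x ≡ 4 (mod 17), x ≡ 1 (mod 29) ⇒ x ≡ 378 (mod 493).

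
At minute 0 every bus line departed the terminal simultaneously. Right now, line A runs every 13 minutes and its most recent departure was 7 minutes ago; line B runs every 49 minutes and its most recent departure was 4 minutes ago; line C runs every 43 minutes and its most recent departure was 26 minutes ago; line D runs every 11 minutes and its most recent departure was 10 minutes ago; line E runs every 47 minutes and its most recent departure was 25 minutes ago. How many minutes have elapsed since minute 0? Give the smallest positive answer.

13460402

From t ≡ 7 (mod 13) write t = 7 + 13s. Substituting into t ≡ 4 (mod 49) gives 13s ≡ 46 (mod 49), and since 13⁻¹ ≡ 34 (mod 49), s ≡ 45. Hence t ≡ 7 + 13·45 = 592 (mod 637).
From t ≡ 592 (mod 637) write t = 592 + 637s. Substituting into t ≡ 26 (mod 43) gives 637s ≡ 36 (mod 43), and since 35⁻¹ ≡ 16 (mod 43), s ≡ 17. Hence t ≡ 592 + 637·17 = 11421 (mod 27391).
From t ≡ 11421 (mod 27391) write t = 11421 + 27391s. Substituting into t ≡ 10 (mod 11) gives 27391s ≡ 7 (mod 11), and since 1⁻¹ ≡ 1 (mod 11), s ≡ 7. Hence t ≡ 11421 + 27391·7 = 203158 (mod 301301).
From t ≡ 203158 (mod 301301) write t = 203158 + 301301s. Substituting into t ≡ 25 (mod 47) gives 301301s ≡ 1 (mod 47), and since 31⁻¹ ≡ 44 (mod 47), s ≡ 44. Hence t ≡ 203158 + 301301·44 = 13460402 (mod 14161147).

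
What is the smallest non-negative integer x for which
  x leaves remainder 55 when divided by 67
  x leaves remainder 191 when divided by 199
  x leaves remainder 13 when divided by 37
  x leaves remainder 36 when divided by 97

14413363

The moduli are pairwise coprime; N = 67·199·37·97 = 47852137.
N/67 = 714211; 714211 ≡ 58 (mod 67); 58·52 ≡ 1, so inverse 52.
N/199 = 240463; 240463 ≡ 71 (mod 199); 71·185 ≡ 1, so inverse 185.
N/37 = 1293301; 1293301 ≡ 3 (mod 37); 3·25 ≡ 1, so inverse 25.
N/97 = 493321; 493321 ≡ 76 (mod 97); 76·60 ≡ 1, so inverse 60.
x ≡ 55·714211·52 + 191·240463·185 + 13·1293301·25 + 36·493321·60 = 12025299750.
12025299750 mod 47852137 = 14413363.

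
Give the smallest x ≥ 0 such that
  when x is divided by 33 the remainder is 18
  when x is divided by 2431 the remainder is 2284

Combine the congruences pairwise.
gcd(33, 2431) = 11 and 11 | (2284 − 18), so the pair is consistent; merging gives x ≡ 7146 (mod 7293), where 7293 = lcm(33, 2431).
The solution is unique modulo lcm(33, 2431) = 7293.

7146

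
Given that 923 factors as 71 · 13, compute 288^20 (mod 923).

Mod 71: 288 ≡ 4; 4^20 ≡ 32 (mod 71).
Mod 13: 288 ≡ 2; by Fermat, exponent reduces to 20 mod 12 = 8; 2^8 ≡ 9 (mod 13).
Combine by CRT: x ≡ 32 (mod 71), x ≡ 9 (mod 13) ⇒ x ≡ 529 (mod 923).

529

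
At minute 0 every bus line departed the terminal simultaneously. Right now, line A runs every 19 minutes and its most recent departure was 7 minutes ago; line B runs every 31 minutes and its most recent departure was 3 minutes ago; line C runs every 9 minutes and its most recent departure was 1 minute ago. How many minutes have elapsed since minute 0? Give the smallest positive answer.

The moduli are pairwise coprime; N = 19·31·9 = 5301.
N/19 = 279; 279 ≡ 13 (mod 19); 13·3 ≡ 1, so inverse 3.
N/31 = 171; 171 ≡ 16 (mod 31); 16·2 ≡ 1, so inverse 2.
N/9 = 589; 589 ≡ 4 (mod 9); 4·7 ≡ 1, so inverse 7.
t ≡ 7·279·3 + 3·171·2 + 1·589·7 = 11008.
11008 mod 5301 = 406.

406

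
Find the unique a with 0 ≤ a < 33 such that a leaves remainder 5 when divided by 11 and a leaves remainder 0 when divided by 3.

From a ≡ 5 (mod 11) write a = 5 + 11t. Substituting into a ≡ 0 (mod 3) gives 11t ≡ 1 (mod 3), and since 2⁻¹ ≡ 2 (mod 3), t ≡ 2. Hence a ≡ 5 + 11·2 = 27 (mod 33).

27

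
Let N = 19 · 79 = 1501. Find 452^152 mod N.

1012

Mod 19: 452 ≡ 15; by Fermat, exponent reduces to 152 mod 18 = 8; 15^8 ≡ 5 (mod 19).
Mod 79: 452 ≡ 57; by Fermat, exponent reduces to 152 mod 78 = 74; 57^74 ≡ 64 (mod 79).
Combine by CRT: x ≡ 5 (mod 19), x ≡ 64 (mod 79) ⇒ x ≡ 1012 (mod 1501).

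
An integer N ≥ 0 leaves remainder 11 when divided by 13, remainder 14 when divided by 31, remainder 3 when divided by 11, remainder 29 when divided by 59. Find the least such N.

66168

From N ≡ 11 (mod 13) write N = 11 + 13t. Substituting into N ≡ 14 (mod 31) gives 13t ≡ 3 (mod 31), and since 13⁻¹ ≡ 12 (mod 31), t ≡ 5. Hence N ≡ 11 + 13·5 = 76 (mod 403).
From N ≡ 76 (mod 403) write N = 76 + 403t. Substituting into N ≡ 3 (mod 11) gives 403t ≡ 4 (mod 11), and since 7⁻¹ ≡ 8 (mod 11), t ≡ 10. Hence N ≡ 76 + 403·10 = 4106 (mod 4433).
From N ≡ 4106 (mod 4433) write N = 4106 + 4433t. Substituting into N ≡ 29 (mod 59) gives 4433t ≡ 53 (mod 59), and since 8⁻¹ ≡ 37 (mod 59), t ≡ 14. Hence N ≡ 4106 + 4433·14 = 66168 (mod 261547).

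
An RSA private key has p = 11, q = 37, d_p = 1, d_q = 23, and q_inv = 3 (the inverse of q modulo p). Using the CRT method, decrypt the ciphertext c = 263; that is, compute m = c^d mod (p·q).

m₁ = c^(d_p) mod p: c ≡ 10 (mod 11), and 10^1 mod 11 = 10.
m₂ = c^(d_q) mod q: c ≡ 4 (mod 37), and 4^23 mod 37 = 25.
h = q_inv·(m₁ − m₂) mod p = 3·(10 − 25) mod 11 = 10.
m = m₂ + h·q = 25 + 10·37 = 395.

395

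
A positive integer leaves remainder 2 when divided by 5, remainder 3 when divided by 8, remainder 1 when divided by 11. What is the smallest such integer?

The moduli are pairwise coprime; M = 5·8·11 = 440.
M/5 = 88; 88 ≡ 3 (mod 5); 3·2 ≡ 1, so inverse 2.
M/8 = 55; 55 ≡ 7 (mod 8); 7·7 ≡ 1, so inverse 7.
M/11 = 40; 40 ≡ 7 (mod 11); 7·8 ≡ 1, so inverse 8.
n ≡ 2·88·2 + 3·55·7 + 1·40·8 = 1827.
1827 mod 440 = 67.

67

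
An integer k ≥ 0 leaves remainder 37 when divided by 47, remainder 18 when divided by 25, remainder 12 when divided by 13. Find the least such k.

6993

The moduli are pairwise coprime; N = 47·25·13 = 15275.
N/47 = 325; 325 ≡ 43 (mod 47); 43·35 ≡ 1, so inverse 35.
N/25 = 611; 611 ≡ 11 (mod 25); 11·16 ≡ 1, so inverse 16.
N/13 = 1175; 1175 ≡ 5 (mod 13); 5·8 ≡ 1, so inverse 8.
k ≡ 37·325·35 + 18·611·16 + 12·1175·8 = 709643.
709643 mod 15275 = 6993.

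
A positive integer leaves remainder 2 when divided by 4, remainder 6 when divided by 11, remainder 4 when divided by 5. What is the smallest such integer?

94

From x ≡ 2 (mod 4) write x = 2 + 4t. Substituting into x ≡ 6 (mod 11) gives 4t ≡ 4 (mod 11), and since 4⁻¹ ≡ 3 (mod 11), t ≡ 1. Hence x ≡ 2 + 4·1 = 6 (mod 44).
From x ≡ 6 (mod 44) write x = 6 + 44t. Substituting into x ≡ 4 (mod 5) gives 44t ≡ 3 (mod 5), and since 4⁻¹ ≡ 4 (mod 5), t ≡ 2. Hence x ≡ 6 + 44·2 = 94 (mod 220).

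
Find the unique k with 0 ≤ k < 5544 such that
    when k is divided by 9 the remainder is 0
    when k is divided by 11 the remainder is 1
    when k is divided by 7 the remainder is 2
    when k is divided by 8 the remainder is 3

Combine the congruences pairwise.
From k ≡ 0 (mod 9) write k = 0 + 9t. Substituting into k ≡ 1 (mod 11) gives 9t ≡ 1 (mod 11), and since 9⁻¹ ≡ 5 (mod 11), t ≡ 5. Hence k ≡ 0 + 9·5 = 45 (mod 99).
From k ≡ 45 (mod 99) write k = 45 + 99t. Substituting into k ≡ 2 (mod 7) gives 99t ≡ 6 (mod 7), and since 1⁻¹ ≡ 1 (mod 7), t ≡ 6. Hence k ≡ 45 + 99·6 = 639 (mod 693).
From k ≡ 639 (mod 693) write k = 639 + 693t. Substituting into k ≡ 3 (mod 8) gives 693t ≡ 4 (mod 8), and since 5⁻¹ ≡ 5 (mod 8), t ≡ 4. Hence k ≡ 639 + 693·4 = 3411 (mod 5544).

3411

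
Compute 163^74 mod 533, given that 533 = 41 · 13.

Mod 41: 163 ≡ 40; by Fermat, exponent reduces to 74 mod 40 = 34; 40^34 ≡ 1 (mod 41).
Mod 13: 163 ≡ 7; by Fermat, exponent reduces to 74 mod 12 = 2; 7^2 ≡ 10 (mod 13).
Combine by CRT: x ≡ 1 (mod 41), x ≡ 10 (mod 13) ⇒ x ≡ 452 (mod 533).

452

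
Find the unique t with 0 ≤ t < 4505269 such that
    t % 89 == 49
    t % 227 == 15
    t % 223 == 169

4134366

The moduli are pairwise coprime; N = 89·227·223 = 4505269.
N/89 = 50621; 50621 ≡ 69 (mod 89); 69·40 ≡ 1, so inverse 40.
N/227 = 19847; 19847 ≡ 98 (mod 227); 98·183 ≡ 1, so inverse 183.
N/223 = 20203; 20203 ≡ 133 (mod 223); 133·166 ≡ 1, so inverse 166.
t ≡ 49·50621·40 + 15·19847·183 + 169·20203·166 = 720472137.
720472137 mod 4505269 = 4134366.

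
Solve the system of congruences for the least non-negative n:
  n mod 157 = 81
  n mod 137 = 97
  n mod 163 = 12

2701737

Combine the congruences pairwise.
From n ≡ 81 (mod 157) write n = 81 + 157t. Substituting into n ≡ 97 (mod 137) gives 157t ≡ 16 (mod 137), and since 20⁻¹ ≡ 48 (mod 137), t ≡ 83. Hence n ≡ 81 + 157·83 = 13112 (mod 21509).
From n ≡ 13112 (mod 21509) write n = 13112 + 21509t. Substituting into n ≡ 12 (mod 163) gives 21509t ≡ 103 (mod 163), and since 156⁻¹ ≡ 93 (mod 163), t ≡ 125. Hence n ≡ 13112 + 21509·125 = 2701737 (mod 3505967).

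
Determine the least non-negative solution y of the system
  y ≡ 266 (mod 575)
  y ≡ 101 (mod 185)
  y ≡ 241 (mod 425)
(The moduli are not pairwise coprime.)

213591

Combine the congruences pairwise.
gcd(575, 185) = 5 and 5 | (101 − 266), so the pair is consistent; merging gives y ≡ 841 (mod 21275), where 21275 = lcm(575, 185).
gcd(21275, 425) = 25 and 25 | (241 − 841), so the pair is consistent; merging gives y ≡ 213591 (mod 361675), where 361675 = lcm(21275, 425).
The solution is unique modulo lcm(575, 185, 425) = 361675.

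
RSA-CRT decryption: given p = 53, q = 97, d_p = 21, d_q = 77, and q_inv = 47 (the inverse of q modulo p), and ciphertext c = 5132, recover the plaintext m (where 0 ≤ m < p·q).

121

m₁ = c^(d_p) mod p: c ≡ 44 (mod 53), and 44^21 mod 53 = 15.
m₂ = c^(d_q) mod q: c ≡ 88 (mod 97), and 88^77 mod 97 = 24.
h = q_inv·(m₁ − m₂) mod p = 47·(15 − 24) mod 53 = 1.
m = m₂ + h·q = 24 + 1·97 = 121.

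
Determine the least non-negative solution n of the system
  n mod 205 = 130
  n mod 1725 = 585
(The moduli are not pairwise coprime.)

Combine the congruences pairwise.
gcd(205, 1725) = 5 and 5 | (585 − 130), so the pair is consistent; merging gives n ≡ 45435 (mod 70725), where 70725 = lcm(205, 1725).
The solution is unique modulo lcm(205, 1725) = 70725.

45435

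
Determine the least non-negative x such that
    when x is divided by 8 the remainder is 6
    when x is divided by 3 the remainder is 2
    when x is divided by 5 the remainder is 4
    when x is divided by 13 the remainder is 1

Combine the congruences pairwise.
From x ≡ 6 (mod 8) write x = 6 + 8t. Substituting into x ≡ 2 (mod 3) gives 8t ≡ 2 (mod 3), and since 2⁻¹ ≡ 2 (mod 3), t ≡ 1. Hence x ≡ 6 + 8·1 = 14 (mod 24).
From x ≡ 14 (mod 24) write x = 14 + 24t. Substituting into x ≡ 4 (mod 5) gives 24t ≡ 0 (mod 5), and since 4⁻¹ ≡ 4 (mod 5), t ≡ 0. Hence x ≡ 14 + 24·0 = 14 (mod 120).
From x ≡ 14 (mod 120) write x = 14 + 120t. Substituting into x ≡ 1 (mod 13) gives 120t ≡ 0 (mod 13), and since 3⁻¹ ≡ 9 (mod 13), t ≡ 0. Hence x ≡ 14 + 120·0 = 14 (mod 1560).

14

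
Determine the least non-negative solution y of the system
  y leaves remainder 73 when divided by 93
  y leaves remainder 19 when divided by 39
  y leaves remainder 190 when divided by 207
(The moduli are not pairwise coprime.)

gcd(93, 39) = 3 and 3 | (19 − 73), so the pair is consistent; merging gives y ≡ 1189 (mod 1209), where 1209 = lcm(93, 39).
gcd(1209, 207) = 3 and 3 | (190 − 1189), so the pair is consistent; merging gives y ≡ 30205 (mod 83421), where 83421 = lcm(1209, 207).
The solution is unique modulo lcm(93, 39, 207) = 83421.

30205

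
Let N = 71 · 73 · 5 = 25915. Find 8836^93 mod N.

15011

Mod 71: 8836 ≡ 32; by Fermat, exponent reduces to 93 mod 70 = 23; 32^23 ≡ 30 (mod 71).
Mod 73: 8836 ≡ 3; by Fermat, exponent reduces to 93 mod 72 = 21; 3^21 ≡ 46 (mod 73).
Mod 5: 8836 ≡ 1; by Fermat, exponent reduces to 93 mod 4 = 1; 1^1 ≡ 1 (mod 5).
Combine by CRT: x ≡ 30 (mod 71), x ≡ 46 (mod 73), x ≡ 1 (mod 5) ⇒ x ≡ 15011 (mod 25915).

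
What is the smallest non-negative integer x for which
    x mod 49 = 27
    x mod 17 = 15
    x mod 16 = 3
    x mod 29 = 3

The moduli are pairwise coprime; N = 49·17·16·29 = 386512.
N/49 = 7888; 7888 ≡ 48 (mod 49); 48·48 ≡ 1, so inverse 48.
N/17 = 22736; 22736 ≡ 7 (mod 17); 7·5 ≡ 1, so inverse 5.
N/16 = 24157; 24157 ≡ 13 (mod 16); 13·5 ≡ 1, so inverse 5.
N/29 = 13328; 13328 ≡ 17 (mod 29); 17·12 ≡ 1, so inverse 12.
x ≡ 27·7888·48 + 15·22736·5 + 3·24157·5 + 3·13328·12 = 12770211.
12770211 mod 386512 = 15315.

15315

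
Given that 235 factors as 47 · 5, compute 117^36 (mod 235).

Mod 47: 117 ≡ 23; 23^36 ≡ 37 (mod 47).
Mod 5: 117 ≡ 2; since 4 | 36, by Fermat 2^36 ≡ 1 (mod 5).
Combine by CRT: x ≡ 37 (mod 47), x ≡ 1 (mod 5) ⇒ x ≡ 131 (mod 235).

131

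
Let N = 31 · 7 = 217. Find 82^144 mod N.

8

Mod 31: 82 ≡ 20; by Fermat, exponent reduces to 144 mod 30 = 24; 20^24 ≡ 8 (mod 31).
Mod 7: 82 ≡ 5; since 6 | 144, by Fermat 5^144 ≡ 1 (mod 7).
Combine by CRT: x ≡ 8 (mod 31), x ≡ 1 (mod 7) ⇒ x ≡ 8 (mod 217).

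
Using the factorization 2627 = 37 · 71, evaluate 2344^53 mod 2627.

498

Mod 37: 2344 ≡ 13; by Fermat, exponent reduces to 53 mod 36 = 17; 13^17 ≡ 17 (mod 37).
Mod 71: 2344 ≡ 1; 1^53 ≡ 1 (mod 71).
Combine by CRT: x ≡ 17 (mod 37), x ≡ 1 (mod 71) ⇒ x ≡ 498 (mod 2627).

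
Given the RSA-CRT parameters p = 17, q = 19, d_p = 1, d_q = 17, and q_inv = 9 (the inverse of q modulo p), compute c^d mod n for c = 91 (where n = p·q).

m₁ = c^(d_p) mod p: c ≡ 6 (mod 17), and 6^1 mod 17 = 6.
m₂ = c^(d_q) mod q: c ≡ 15 (mod 19), and 15^17 mod 19 = 14.
h = q_inv·(m₁ − m₂) mod p = 9·(6 − 14) mod 17 = 13.
m = m₂ + h·q = 14 + 13·19 = 261.

261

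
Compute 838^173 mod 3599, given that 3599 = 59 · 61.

1834

Mod 59: 838 ≡ 12; by Fermat, exponent reduces to 173 mod 58 = 57; 12^57 ≡ 5 (mod 59).
Mod 61: 838 ≡ 45; by Fermat, exponent reduces to 173 mod 60 = 53; 45^53 ≡ 4 (mod 61).
Combine by CRT: x ≡ 5 (mod 59), x ≡ 4 (mod 61) ⇒ x ≡ 1834 (mod 3599).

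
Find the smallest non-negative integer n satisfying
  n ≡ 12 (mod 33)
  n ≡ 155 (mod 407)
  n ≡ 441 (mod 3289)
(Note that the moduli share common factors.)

296451

gcd(33, 407) = 11 and 11 | (155 − 12), so the pair is consistent; merging gives n ≡ 969 (mod 1221), where 1221 = lcm(33, 407).
gcd(1221, 3289) = 11 and 11 | (441 − 969), so the pair is consistent; merging gives n ≡ 296451 (mod 365079), where 365079 = lcm(1221, 3289).
The solution is unique modulo lcm(33, 407, 3289) = 365079.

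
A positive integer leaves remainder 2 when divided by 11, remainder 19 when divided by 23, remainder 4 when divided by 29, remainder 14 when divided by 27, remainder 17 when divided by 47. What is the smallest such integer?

Combine the congruences pairwise.
From x ≡ 2 (mod 11) write x = 2 + 11t. Substituting into x ≡ 19 (mod 23) gives 11t ≡ 17 (mod 23), and since 11⁻¹ ≡ 21 (mod 23), t ≡ 12. Hence x ≡ 2 + 11·12 = 134 (mod 253).
From x ≡ 134 (mod 253) write x = 134 + 253t. Substituting into x ≡ 4 (mod 29) gives 253t ≡ 15 (mod 29), and since 21⁻¹ ≡ 18 (mod 29), t ≡ 9. Hence x ≡ 134 + 253·9 = 2411 (mod 7337).
From x ≡ 2411 (mod 7337) write x = 2411 + 7337t. Substituting into x ≡ 14 (mod 27) gives 7337t ≡ 6 (mod 27), and since 20⁻¹ ≡ 23 (mod 27), t ≡ 3. Hence x ≡ 2411 + 7337·3 = 24422 (mod 198099).
From x ≡ 24422 (mod 198099) write x = 24422 + 198099t. Substituting into x ≡ 17 (mod 47) gives 198099t ≡ 35 (mod 47), and since 41⁻¹ ≡ 39 (mod 47), t ≡ 2. Hence x ≡ 24422 + 198099·2 = 420620 (mod 9310653).

420620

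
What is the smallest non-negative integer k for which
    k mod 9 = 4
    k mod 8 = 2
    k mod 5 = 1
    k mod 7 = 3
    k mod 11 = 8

The moduli are pairwise coprime; N = 9·8·5·7·11 = 27720.
N/9 = 3080; 3080 ≡ 2 (mod 9); 2·5 ≡ 1, so inverse 5.
N/8 = 3465; 3465 ≡ 1 (mod 8), inverse 1.
N/5 = 5544; 5544 ≡ 4 (mod 5); 4·4 ≡ 1, so inverse 4.
N/7 = 3960; 3960 ≡ 5 (mod 7); 5·3 ≡ 1, so inverse 3.
N/11 = 2520; 2520 ≡ 1 (mod 11), inverse 1.
k ≡ 4·3080·5 + 2·3465·1 + 1·5544·4 + 3·3960·3 + 8·2520·1 = 146506.
146506 mod 27720 = 7906.

7906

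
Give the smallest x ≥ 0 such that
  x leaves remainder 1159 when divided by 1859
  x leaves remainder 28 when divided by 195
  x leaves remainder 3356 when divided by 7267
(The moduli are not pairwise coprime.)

Combine the congruences pairwise.
gcd(1859, 195) = 13 and 13 | (28 − 1159), so the pair is consistent; merging gives x ≡ 12313 (mod 27885), where 27885 = lcm(1859, 195).
gcd(27885, 7267) = 169 and 169 | (3356 − 12313), so the pair is consistent; merging gives x ≡ 737323 (mod 1199055), where 1199055 = lcm(27885, 7267).
The solution is unique modulo lcm(1859, 195, 7267) = 1199055.

737323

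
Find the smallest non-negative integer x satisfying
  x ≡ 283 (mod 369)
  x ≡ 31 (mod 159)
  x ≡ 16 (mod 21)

66334

Combine the congruences pairwise.
gcd(369, 159) = 3 and 3 | (31 − 283), so the pair is consistent; merging gives x ≡ 7663 (mod 19557), where 19557 = lcm(369, 159).
gcd(19557, 21) = 3 and 3 | (16 − 7663), so the pair is consistent; merging gives x ≡ 66334 (mod 136899), where 136899 = lcm(19557, 21).
The solution is unique modulo lcm(369, 159, 21) = 136899.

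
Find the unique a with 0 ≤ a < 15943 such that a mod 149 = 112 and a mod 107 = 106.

9201

From a ≡ 112 (mod 149) write a = 112 + 149t. Substituting into a ≡ 106 (mod 107) gives 149t ≡ 101 (mod 107), and since 42⁻¹ ≡ 79 (mod 107), t ≡ 61. Hence a ≡ 112 + 149·61 = 9201 (mod 15943).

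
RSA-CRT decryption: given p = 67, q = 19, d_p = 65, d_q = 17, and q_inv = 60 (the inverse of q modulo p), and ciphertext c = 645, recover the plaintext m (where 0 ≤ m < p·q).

75

m₁ = c^(d_p) mod p: c ≡ 42 (mod 67), and 42^65 mod 67 = 8.
m₂ = c^(d_q) mod q: c ≡ 18 (mod 19), and 18^17 mod 19 = 18.
h = q_inv·(m₁ − m₂) mod p = 60·(8 − 18) mod 67 = 3.
m = m₂ + h·q = 18 + 3·19 = 75.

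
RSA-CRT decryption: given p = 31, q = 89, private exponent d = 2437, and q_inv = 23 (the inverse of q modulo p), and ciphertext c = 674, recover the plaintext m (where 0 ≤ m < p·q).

d_p = d mod (p−1) = 2437 mod 30 = 7; d_q = d mod (q−1) = 61.
m₁ = c^(d_p) mod p: c ≡ 23 (mod 31), and 23^7 mod 31 = 29.
m₂ = c^(d_q) mod q: c ≡ 51 (mod 89), and 51^61 mod 89 = 58.
h = q_inv·(m₁ − m₂) mod p = 23·(29 − 58) mod 31 = 15.
m = m₂ + h·q = 58 + 15·89 = 1393.

1393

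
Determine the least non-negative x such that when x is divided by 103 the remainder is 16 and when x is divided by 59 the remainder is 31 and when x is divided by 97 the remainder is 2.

382764

The moduli are pairwise coprime; N = 103·59·97 = 589469.
N/103 = 5723; 5723 ≡ 58 (mod 103); 58·16 ≡ 1, so inverse 16.
N/59 = 9991; 9991 ≡ 20 (mod 59); 20·3 ≡ 1, so inverse 3.
N/97 = 6077; 6077 ≡ 63 (mod 97); 63·77 ≡ 1, so inverse 77.
x ≡ 16·5723·16 + 31·9991·3 + 2·6077·77 = 3330109.
3330109 mod 589469 = 382764.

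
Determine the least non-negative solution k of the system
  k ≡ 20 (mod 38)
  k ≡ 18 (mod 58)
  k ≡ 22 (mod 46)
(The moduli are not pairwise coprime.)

gcd(38, 58) = 2 and 2 | (18 − 20), so the pair is consistent; merging gives k ≡ 134 (mod 1102), where 1102 = lcm(38, 58).
gcd(1102, 46) = 2 and 2 | (22 − 134), so the pair is consistent; merging gives k ≡ 11154 (mod 25346), where 25346 = lcm(1102, 46).
The solution is unique modulo lcm(38, 58, 46) = 25346.

11154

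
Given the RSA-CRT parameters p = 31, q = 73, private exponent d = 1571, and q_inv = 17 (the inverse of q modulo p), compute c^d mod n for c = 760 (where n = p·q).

d_p = d mod (p−1) = 1571 mod 30 = 11; d_q = d mod (q−1) = 59.
m₁ = c^(d_p) mod p: c ≡ 16 (mod 31), and 16^11 mod 31 = 16.
m₂ = c^(d_q) mod q: c ≡ 30 (mod 73), and 30^59 mod 73 = 17.
h = q_inv·(m₁ − m₂) mod p = 17·(16 − 17) mod 31 = 14.
m = m₂ + h·q = 17 + 14·73 = 1039.

1039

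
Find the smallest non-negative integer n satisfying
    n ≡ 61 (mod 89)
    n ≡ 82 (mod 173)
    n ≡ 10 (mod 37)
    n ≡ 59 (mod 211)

58019784

The moduli are pairwise coprime; M = 89·173·37·211 = 120204379.
M/89 = 1350611; 1350611 ≡ 36 (mod 89); 36·47 ≡ 1, so inverse 47.
M/173 = 694823; 694823 ≡ 55 (mod 173); 55·151 ≡ 1, so inverse 151.
M/37 = 3248767; 3248767 ≡ 19 (mod 37); 19·2 ≡ 1, so inverse 2.
M/211 = 569689; 569689 ≡ 200 (mod 211); 200·115 ≡ 1, so inverse 115.
n ≡ 61·1350611·47 + 82·694823·151 + 10·3248767·2 + 59·569689·115 = 16405815328.
16405815328 mod 120204379 = 58019784.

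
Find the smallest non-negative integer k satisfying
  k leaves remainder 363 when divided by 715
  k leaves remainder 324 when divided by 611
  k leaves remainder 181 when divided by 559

189123

Combine the congruences pairwise.
gcd(715, 611) = 13 and 13 | (324 − 363), so the pair is consistent; merging gives k ≡ 21098 (mod 33605), where 33605 = lcm(715, 611).
gcd(33605, 559) = 13 and 13 | (181 − 21098), so the pair is consistent; merging gives k ≡ 189123 (mod 1445015), where 1445015 = lcm(33605, 559).
The solution is unique modulo lcm(715, 611, 559) = 1445015.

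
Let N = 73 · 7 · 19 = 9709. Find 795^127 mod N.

Mod 73: 795 ≡ 65; by Fermat, exponent reduces to 127 mod 72 = 55; 65^55 ≡ 65 (mod 73).
Mod 7: 795 ≡ 4; by Fermat, exponent reduces to 127 mod 6 = 1; 4^1 ≡ 4 (mod 7).
Mod 19: 795 ≡ 16; by Fermat, exponent reduces to 127 mod 18 = 1; 16^1 ≡ 16 (mod 19).
Combine by CRT: x ≡ 65 (mod 73), x ≡ 4 (mod 7), x ≡ 16 (mod 19) ⇒ x ≡ 795 (mod 9709).

795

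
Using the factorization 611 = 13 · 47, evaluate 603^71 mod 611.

359

Mod 13: 603 ≡ 5; by Fermat, exponent reduces to 71 mod 12 = 11; 5^11 ≡ 8 (mod 13).
Mod 47: 603 ≡ 39; by Fermat, exponent reduces to 71 mod 46 = 25; 39^25 ≡ 30 (mod 47).
Combine by CRT: x ≡ 8 (mod 13), x ≡ 30 (mod 47) ⇒ x ≡ 359 (mod 611).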